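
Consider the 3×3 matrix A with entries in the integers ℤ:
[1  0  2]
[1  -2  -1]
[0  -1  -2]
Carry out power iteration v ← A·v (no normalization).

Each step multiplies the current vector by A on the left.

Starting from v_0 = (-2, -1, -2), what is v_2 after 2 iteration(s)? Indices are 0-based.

v_0 = (-2, -1, -2).
v_1 = A·v_0 = (-6, 2, 5).
v_2 = A·v_1 = (4, -15, -12).

v_2 = (4, -15, -12)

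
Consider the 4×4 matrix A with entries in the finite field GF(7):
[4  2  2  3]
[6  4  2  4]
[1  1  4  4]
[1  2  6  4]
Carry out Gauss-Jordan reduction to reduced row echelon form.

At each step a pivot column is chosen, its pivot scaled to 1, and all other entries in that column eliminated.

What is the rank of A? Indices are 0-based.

rank = 4

[1] R0 /= 4  ⇒  (1, 4, 4, 6)
     R1 -= 6·R0  ⇒  (0, 1, 6, 3)
     R2 -= 1·R0  ⇒  (0, 4, 0, 5)
     R3 -= 1·R0  ⇒  (0, 5, 2, 5)
[2] R1 /= 1  ⇒  (0, 1, 6, 3)
     R0 -= 4·R1  ⇒  (1, 0, 1, 1)
     R2 -= 4·R1  ⇒  (0, 0, 4, 0)
     R3 -= 5·R1  ⇒  (0, 0, 0, 4)
[3] R2 /= 4  ⇒  (0, 0, 1, 0)
     R0 -= 1·R2  ⇒  (1, 0, 0, 1)
     R1 -= 6·R2  ⇒  (0, 1, 0, 3)
[4] R3 /= 4  ⇒  (0, 0, 0, 1)
     R0 -= 1·R3  ⇒  (1, 0, 0, 0)
     R1 -= 3·R3  ⇒  (0, 1, 0, 0)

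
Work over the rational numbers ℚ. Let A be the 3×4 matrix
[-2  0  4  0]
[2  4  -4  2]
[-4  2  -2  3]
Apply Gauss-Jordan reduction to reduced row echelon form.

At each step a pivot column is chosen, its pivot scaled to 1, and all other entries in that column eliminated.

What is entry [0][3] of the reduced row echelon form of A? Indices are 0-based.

M[0][3] = -2/5

[1] R0 /= -2  ⇒  (1, 0, -2, 0)
     R1 -= 2·R0  ⇒  (0, 4, 0, 2)
     R2 -= -4·R0  ⇒  (0, 2, -10, 3)
[2] R1 /= 4  ⇒  (0, 1, 0, 1/2)
     R2 -= 2·R1  ⇒  (0, 0, -10, 2)
[3] R2 /= -10  ⇒  (0, 0, 1, -1/5)
     R0 -= -2·R2  ⇒  (1, 0, 0, -2/5)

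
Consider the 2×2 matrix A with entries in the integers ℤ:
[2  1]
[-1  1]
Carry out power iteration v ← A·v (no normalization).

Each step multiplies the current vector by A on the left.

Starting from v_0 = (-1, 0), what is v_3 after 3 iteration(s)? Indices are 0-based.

v_3 = (-3, 6)

v_0 = (-1, 0).
v_1 = A·v_0 = (-2, 1).
v_2 = A·v_1 = (-3, 3).
v_3 = A·v_2 = (-3, 6).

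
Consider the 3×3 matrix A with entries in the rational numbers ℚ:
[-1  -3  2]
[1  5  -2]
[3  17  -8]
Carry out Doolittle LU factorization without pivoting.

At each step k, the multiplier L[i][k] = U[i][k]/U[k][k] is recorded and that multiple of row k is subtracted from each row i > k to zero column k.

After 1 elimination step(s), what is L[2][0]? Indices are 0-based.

L[2][0] = -3

[col 0] pivot -1
  R1 -= -1*R0 → (0, 2, 0)  (L[1][0] := -1)
  R2 -= -3*R0 → (0, 8, -2)  (L[2][0] := -3)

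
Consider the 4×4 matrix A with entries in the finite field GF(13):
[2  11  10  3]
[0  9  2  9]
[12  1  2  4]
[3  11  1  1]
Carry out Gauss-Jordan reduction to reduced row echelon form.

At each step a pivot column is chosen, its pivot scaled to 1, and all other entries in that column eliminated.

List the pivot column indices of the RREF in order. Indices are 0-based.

pivot columns: 0, 1, 2, 3

[1] R0 /= 2  ⇒  (1, 12, 5, 8)
     R2 -= 12·R0  ⇒  (0, 0, 7, 12)
     R3 -= 3·R0  ⇒  (0, 1, 12, 3)
[2] R1 /= 9  ⇒  (0, 1, 6, 1)
     R0 -= 12·R1  ⇒  (1, 0, 11, 9)
     R3 -= 1·R1  ⇒  (0, 0, 6, 2)
[3] R2 /= 7  ⇒  (0, 0, 1, 11)
     R0 -= 11·R2  ⇒  (1, 0, 0, 5)
     R1 -= 6·R2  ⇒  (0, 1, 0, 0)
     R3 -= 6·R2  ⇒  (0, 0, 0, 1)
[4] R3 /= 1  ⇒  (0, 0, 0, 1)
     R0 -= 5·R3  ⇒  (1, 0, 0, 0)
     R2 -= 11·R3  ⇒  (0, 0, 1, 0)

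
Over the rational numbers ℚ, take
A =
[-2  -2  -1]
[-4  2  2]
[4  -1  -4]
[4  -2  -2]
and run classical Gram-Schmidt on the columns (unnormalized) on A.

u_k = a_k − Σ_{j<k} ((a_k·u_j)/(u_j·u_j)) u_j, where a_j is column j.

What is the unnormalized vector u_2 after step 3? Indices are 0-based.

u_2 = (-64/105, -16/21, -64/35, 16/21)

Step 1: u_0 = a_0 = (-2, -4, 4, 4).
Step 2: u_1 = a_1 − (-4/13)·u_0 = (-34/13, 10/13, 3/13, -10/13).
Step 3: u_2 = a_2 − (-15/26)·u_0 − (62/105)·u_1 = (-64/105, -16/21, -64/35, 16/21).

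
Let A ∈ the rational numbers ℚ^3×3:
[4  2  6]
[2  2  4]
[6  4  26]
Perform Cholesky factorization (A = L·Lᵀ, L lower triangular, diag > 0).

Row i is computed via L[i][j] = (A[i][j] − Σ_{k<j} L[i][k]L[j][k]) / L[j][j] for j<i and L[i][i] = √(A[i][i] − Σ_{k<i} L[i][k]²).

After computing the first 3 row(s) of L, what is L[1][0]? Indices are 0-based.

L[1][0] = 1

Step 1: L[0][0] = √(4) = 2.
  L[1][0] = (2) / L[0][0] = 1.
Step 2: L[1][1] = √(1) = 1.
  L[2][0] = (6) / L[0][0] = 3.
  L[2][1] = (1) / L[1][1] = 1.
Step 3: L[2][2] = √(16) = 4.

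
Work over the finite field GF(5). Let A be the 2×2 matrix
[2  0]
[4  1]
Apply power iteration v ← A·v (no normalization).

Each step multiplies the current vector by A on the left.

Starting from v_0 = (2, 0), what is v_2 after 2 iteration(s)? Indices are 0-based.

v_2 = (3, 4)

v_0 = (2, 0).
v_1 = A·v_0 = (4, 3).
v_2 = A·v_1 = (3, 4).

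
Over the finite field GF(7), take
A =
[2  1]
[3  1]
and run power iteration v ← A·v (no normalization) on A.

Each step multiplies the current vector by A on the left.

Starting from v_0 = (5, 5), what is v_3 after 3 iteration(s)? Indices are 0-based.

v_3 = (4, 5)

v_0 = (5, 5).
v_1 = A·v_0 = (1, 6).
v_2 = A·v_1 = (1, 2).
v_3 = A·v_2 = (4, 5).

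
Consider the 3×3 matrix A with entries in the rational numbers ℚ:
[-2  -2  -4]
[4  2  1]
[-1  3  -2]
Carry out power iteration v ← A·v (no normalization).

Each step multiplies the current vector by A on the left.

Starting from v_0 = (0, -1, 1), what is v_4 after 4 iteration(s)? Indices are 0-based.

v_0 = (0, -1, 1).
v_1 = A·v_0 = (-2, -1, -5).
v_2 = A·v_1 = (26, -15, 9).
v_3 = A·v_2 = (-58, 83, -89).
v_4 = A·v_3 = (306, -155, 485).

v_4 = (306, -155, 485)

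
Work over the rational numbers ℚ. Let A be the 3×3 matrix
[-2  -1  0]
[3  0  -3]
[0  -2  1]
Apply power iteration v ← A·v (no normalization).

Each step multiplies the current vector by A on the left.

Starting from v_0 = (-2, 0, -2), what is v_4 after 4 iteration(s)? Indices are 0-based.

v_4 = (22, 108, -2)

v_0 = (-2, 0, -2).
v_1 = A·v_0 = (4, 0, -2).
v_2 = A·v_1 = (-8, 18, -2).
v_3 = A·v_2 = (-2, -18, -38).
v_4 = A·v_3 = (22, 108, -2).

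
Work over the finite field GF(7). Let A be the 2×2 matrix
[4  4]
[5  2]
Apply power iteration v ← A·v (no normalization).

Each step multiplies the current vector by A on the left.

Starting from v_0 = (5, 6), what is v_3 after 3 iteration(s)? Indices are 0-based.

v_0 = (5, 6).
v_1 = A·v_0 = (2, 2).
v_2 = A·v_1 = (2, 0).
v_3 = A·v_2 = (1, 3).

v_3 = (1, 3)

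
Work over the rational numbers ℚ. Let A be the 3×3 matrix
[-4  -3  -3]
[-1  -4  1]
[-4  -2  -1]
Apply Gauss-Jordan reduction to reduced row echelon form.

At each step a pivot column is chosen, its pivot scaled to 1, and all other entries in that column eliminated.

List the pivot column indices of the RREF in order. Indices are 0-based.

pivot(0,0)=-4: scale R0 → (1, 3/4, 3/4)
  clear (1,0): R1 −= (-1)R0 → (0, -13/4, 7/4)
  clear (2,0): R2 −= (-4)R0 → (0, 1, 2)
pivot(1,1)=-13/4: scale R1 → (0, 1, -7/13)
  clear (0,1): R0 −= (3/4)R1 → (1, 0, 15/13)
  clear (2,1): R2 −= (1)R1 → (0, 0, 33/13)
pivot(2,2)=33/13: scale R2 → (0, 0, 1)
  clear (0,2): R0 −= (15/13)R2 → (1, 0, 0)
  clear (1,2): R1 −= (-7/13)R2 → (0, 1, 0)

pivot columns: 0, 1, 2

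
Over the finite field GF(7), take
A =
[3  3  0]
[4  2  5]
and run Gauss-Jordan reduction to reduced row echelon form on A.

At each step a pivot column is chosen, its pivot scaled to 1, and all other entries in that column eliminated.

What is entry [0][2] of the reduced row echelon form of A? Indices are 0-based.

M[0][2] = 6

step 1: normalize row 0 (÷3) = (1, 1, 0)
  row 1: subtract 4×row0 = (0, 5, 5)
step 2: normalize row 1 (÷5) = (0, 1, 1)
  row 0: subtract 1×row1 = (1, 0, 6)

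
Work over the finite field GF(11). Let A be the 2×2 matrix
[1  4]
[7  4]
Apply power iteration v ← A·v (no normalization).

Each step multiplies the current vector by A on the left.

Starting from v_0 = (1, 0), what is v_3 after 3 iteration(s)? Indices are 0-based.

v_3 = (4, 2)

v_0 = (1, 0).
v_1 = A·v_0 = (1, 7).
v_2 = A·v_1 = (7, 2).
v_3 = A·v_2 = (4, 2).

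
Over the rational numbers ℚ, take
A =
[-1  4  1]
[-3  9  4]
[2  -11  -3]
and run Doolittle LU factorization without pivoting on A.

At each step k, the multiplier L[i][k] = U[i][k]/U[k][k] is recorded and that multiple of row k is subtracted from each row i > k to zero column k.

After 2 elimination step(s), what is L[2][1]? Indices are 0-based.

Step 1: pivot at (0,0) is -1.
  row1 ← row1 − (3)·row0  ⇒  L[1][0]=3, U row1=(0, -3, 1)
  row2 ← row2 − (-2)·row0  ⇒  L[2][0]=-2, U row2=(0, -3, -1)
Step 2: pivot at (1,1) is -3.
  row2 ← row2 − (1)·row1  ⇒  L[2][1]=1, U row2=(0, 0, -2)

L[2][1] = 1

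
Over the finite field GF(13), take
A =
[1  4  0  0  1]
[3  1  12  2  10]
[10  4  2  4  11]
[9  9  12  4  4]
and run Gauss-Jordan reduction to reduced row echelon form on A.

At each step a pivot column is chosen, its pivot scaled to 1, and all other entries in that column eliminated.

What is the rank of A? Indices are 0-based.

pivot(0,0)=1: scale R0 → (1, 4, 0, 0, 1)
  clear (1,0): R1 −= (3)R0 → (0, 2, 12, 2, 7)
  clear (2,0): R2 −= (10)R0 → (0, 3, 2, 4, 1)
  clear (3,0): R3 −= (9)R0 → (0, 12, 12, 4, 8)
pivot(1,1)=2: scale R1 → (0, 1, 6, 1, 10)
  clear (0,1): R0 −= (4)R1 → (1, 0, 2, 9, 0)
  clear (2,1): R2 −= (3)R1 → (0, 0, 10, 1, 10)
  clear (3,1): R3 −= (12)R1 → (0, 0, 5, 5, 5)
pivot(2,2)=10: scale R2 → (0, 0, 1, 4, 1)
  clear (0,2): R0 −= (2)R2 → (1, 0, 0, 1, 11)
  clear (1,2): R1 −= (6)R2 → (0, 1, 0, 3, 4)
  clear (3,2): R3 −= (5)R2 → (0, 0, 0, 11, 0)
pivot(3,3)=11: scale R3 → (0, 0, 0, 1, 0)
  clear (0,3): R0 −= (1)R3 → (1, 0, 0, 0, 11)
  clear (1,3): R1 −= (3)R3 → (0, 1, 0, 0, 4)
  clear (2,3): R2 −= (4)R3 → (0, 0, 1, 0, 1)

rank = 4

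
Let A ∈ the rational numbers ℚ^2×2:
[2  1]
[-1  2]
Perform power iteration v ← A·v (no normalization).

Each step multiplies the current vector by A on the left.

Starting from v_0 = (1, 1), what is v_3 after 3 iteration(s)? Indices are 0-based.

v_0 = (1, 1).
v_1 = A·v_0 = (3, 1).
v_2 = A·v_1 = (7, -1).
v_3 = A·v_2 = (13, -9).

v_3 = (13, -9)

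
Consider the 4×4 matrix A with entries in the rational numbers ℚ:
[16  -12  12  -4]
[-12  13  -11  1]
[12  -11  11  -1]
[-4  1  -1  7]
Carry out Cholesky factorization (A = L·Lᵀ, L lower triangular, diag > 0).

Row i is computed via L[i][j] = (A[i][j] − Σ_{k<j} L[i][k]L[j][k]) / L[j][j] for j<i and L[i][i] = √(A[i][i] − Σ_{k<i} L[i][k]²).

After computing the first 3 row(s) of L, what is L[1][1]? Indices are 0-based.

L[1][1] = 2

Step 1: L[0][0] = √(16) = 4.
  L[1][0] = (-12) / L[0][0] = -3.
Step 2: L[1][1] = √(4) = 2.
  L[2][0] = (12) / L[0][0] = 3.
  L[2][1] = (-2) / L[1][1] = -1.
Step 3: L[2][2] = √(1) = 1.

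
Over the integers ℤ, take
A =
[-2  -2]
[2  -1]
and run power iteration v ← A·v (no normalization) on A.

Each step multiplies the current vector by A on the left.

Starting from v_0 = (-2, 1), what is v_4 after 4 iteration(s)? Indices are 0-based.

v_4 = (54, -63)

v_0 = (-2, 1).
v_1 = A·v_0 = (2, -5).
v_2 = A·v_1 = (6, 9).
v_3 = A·v_2 = (-30, 3).
v_4 = A·v_3 = (54, -63).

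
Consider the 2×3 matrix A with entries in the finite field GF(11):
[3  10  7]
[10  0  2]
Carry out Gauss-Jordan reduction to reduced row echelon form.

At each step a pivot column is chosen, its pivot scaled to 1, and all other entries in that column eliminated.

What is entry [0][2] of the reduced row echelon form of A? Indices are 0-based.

M[0][2] = 9

pivot(0,0)=3: scale R0 → (1, 7, 6)
  clear (1,0): R1 −= (10)R0 → (0, 7, 8)
pivot(1,1)=7: scale R1 → (0, 1, 9)
  clear (0,1): R0 −= (7)R1 → (1, 0, 9)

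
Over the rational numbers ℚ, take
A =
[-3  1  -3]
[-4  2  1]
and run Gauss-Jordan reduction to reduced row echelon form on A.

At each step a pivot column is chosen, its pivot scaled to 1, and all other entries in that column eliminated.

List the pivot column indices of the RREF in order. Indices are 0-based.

[1] R0 /= -3  ⇒  (1, -1/3, 1)
     R1 -= -4·R0  ⇒  (0, 2/3, 5)
[2] R1 /= 2/3  ⇒  (0, 1, 15/2)
     R0 -= -1/3·R1  ⇒  (1, 0, 7/2)

pivot columns: 0, 1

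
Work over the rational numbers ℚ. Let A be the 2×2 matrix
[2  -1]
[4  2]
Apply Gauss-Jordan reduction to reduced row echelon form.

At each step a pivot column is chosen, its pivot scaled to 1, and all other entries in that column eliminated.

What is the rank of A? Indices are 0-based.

pivot(0,0)=2: scale R0 → (1, -1/2)
  clear (1,0): R1 −= (4)R0 → (0, 4)
pivot(1,1)=4: scale R1 → (0, 1)
  clear (0,1): R0 −= (-1/2)R1 → (1, 0)

rank = 2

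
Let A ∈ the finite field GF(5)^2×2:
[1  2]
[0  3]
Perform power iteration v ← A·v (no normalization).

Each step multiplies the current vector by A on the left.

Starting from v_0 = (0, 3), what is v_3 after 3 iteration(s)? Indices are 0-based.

v_3 = (3, 1)

v_0 = (0, 3).
v_1 = A·v_0 = (1, 4).
v_2 = A·v_1 = (4, 2).
v_3 = A·v_2 = (3, 1).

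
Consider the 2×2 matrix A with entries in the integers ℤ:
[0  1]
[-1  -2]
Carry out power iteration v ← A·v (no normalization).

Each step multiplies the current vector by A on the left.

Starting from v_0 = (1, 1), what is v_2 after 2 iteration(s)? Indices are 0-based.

v_2 = (-3, 5)

v_0 = (1, 1).
v_1 = A·v_0 = (1, -3).
v_2 = A·v_1 = (-3, 5).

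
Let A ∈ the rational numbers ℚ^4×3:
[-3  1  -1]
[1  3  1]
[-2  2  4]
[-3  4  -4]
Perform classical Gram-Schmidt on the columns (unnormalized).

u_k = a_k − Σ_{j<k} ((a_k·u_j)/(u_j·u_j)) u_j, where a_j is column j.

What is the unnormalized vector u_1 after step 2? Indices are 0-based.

u_1 = (-25/23, 85/23, 14/23, 44/23)

Step 1: u_0 = a_0 = (-3, 1, -2, -3).
Step 2: u_1 = a_1 − (-16/23)·u_0 = (-25/23, 85/23, 14/23, 44/23).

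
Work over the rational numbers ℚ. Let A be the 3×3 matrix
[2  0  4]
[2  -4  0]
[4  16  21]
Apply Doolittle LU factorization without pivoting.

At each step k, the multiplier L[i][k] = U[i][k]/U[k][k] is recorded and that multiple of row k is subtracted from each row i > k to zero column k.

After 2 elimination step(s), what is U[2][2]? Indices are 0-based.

U[2][2] = -3

k=0: U[0][0]=2
  eliminate (1,0): mult=1, new row 1: (0, -4, -4); set L[1][0]=1
  eliminate (2,0): mult=2, new row 2: (0, 16, 13); set L[2][0]=2
k=1: U[1][1]=-4
  eliminate (2,1): mult=-4, new row 2: (0, 0, -3); set L[2][1]=-4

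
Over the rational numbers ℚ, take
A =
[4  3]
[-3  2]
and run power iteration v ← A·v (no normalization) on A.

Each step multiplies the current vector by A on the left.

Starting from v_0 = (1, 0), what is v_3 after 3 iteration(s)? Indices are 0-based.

v_3 = (-26, -57)

v_0 = (1, 0).
v_1 = A·v_0 = (4, -3).
v_2 = A·v_1 = (7, -18).
v_3 = A·v_2 = (-26, -57).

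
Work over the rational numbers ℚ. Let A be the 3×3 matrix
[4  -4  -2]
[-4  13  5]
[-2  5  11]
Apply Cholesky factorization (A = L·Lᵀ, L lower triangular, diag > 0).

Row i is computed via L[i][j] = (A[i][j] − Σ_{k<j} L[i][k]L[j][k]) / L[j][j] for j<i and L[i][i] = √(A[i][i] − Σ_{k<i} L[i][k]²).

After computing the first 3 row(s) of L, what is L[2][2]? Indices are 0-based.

L[2][2] = 3

Step 1: L[0][0] = √(4) = 2.
  L[1][0] = (-4) / L[0][0] = -2.
Step 2: L[1][1] = √(9) = 3.
  L[2][0] = (-2) / L[0][0] = -1.
  L[2][1] = (3) / L[1][1] = 1.
Step 3: L[2][2] = √(9) = 3.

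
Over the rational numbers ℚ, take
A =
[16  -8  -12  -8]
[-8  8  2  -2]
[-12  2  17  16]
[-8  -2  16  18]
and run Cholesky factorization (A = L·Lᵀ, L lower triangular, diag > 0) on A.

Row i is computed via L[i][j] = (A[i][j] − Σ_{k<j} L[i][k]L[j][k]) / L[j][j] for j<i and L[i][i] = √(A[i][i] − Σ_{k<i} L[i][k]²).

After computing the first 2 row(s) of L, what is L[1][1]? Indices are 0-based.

Step 1: L[0][0] = √(16) = 4.
  L[1][0] = (-8) / L[0][0] = -2.
Step 2: L[1][1] = √(4) = 2.

L[1][1] = 2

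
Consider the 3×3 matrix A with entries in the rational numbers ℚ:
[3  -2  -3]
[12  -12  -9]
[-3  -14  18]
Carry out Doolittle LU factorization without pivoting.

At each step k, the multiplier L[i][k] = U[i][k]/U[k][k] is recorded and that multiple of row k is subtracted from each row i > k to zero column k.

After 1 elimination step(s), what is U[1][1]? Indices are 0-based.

U[1][1] = -4

Step 1: pivot at (0,0) is 3.
  row1 ← row1 − (4)·row0  ⇒  L[1][0]=4, U row1=(0, -4, 3)
  row2 ← row2 − (-1)·row0  ⇒  L[2][0]=-1, U row2=(0, -16, 15)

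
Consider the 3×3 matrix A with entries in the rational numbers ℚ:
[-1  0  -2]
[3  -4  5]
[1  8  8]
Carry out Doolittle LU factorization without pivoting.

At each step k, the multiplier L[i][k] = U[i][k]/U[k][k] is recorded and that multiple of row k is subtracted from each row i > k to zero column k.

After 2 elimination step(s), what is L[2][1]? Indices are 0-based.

Step 1: pivot at (0,0) is -1.
  row1 ← row1 − (-3)·row0  ⇒  L[1][0]=-3, U row1=(0, -4, -1)
  row2 ← row2 − (-1)·row0  ⇒  L[2][0]=-1, U row2=(0, 8, 6)
Step 2: pivot at (1,1) is -4.
  row2 ← row2 − (-2)·row1  ⇒  L[2][1]=-2, U row2=(0, 0, 4)

L[2][1] = -2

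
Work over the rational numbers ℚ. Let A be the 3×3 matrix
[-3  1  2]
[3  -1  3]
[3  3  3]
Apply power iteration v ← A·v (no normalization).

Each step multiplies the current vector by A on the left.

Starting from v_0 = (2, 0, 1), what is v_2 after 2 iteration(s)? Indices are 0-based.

v_0 = (2, 0, 1).
v_1 = A·v_0 = (-4, 9, 9).
v_2 = A·v_1 = (39, 6, 42).

v_2 = (39, 6, 42)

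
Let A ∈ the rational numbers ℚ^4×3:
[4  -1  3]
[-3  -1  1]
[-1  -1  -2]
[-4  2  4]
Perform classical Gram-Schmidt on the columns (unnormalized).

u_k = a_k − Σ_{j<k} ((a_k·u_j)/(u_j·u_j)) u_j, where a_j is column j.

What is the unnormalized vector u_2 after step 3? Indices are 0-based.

Step 1: u_0 = a_0 = (4, -3, -1, -4).
Step 2: u_1 = a_1 − (-4/21)·u_0 = (-5/21, -11/7, -25/21, 26/21).
Step 3: u_2 = a_2 − (-5/42)·u_0 − (106/115)·u_1 = (85/23, 481/230, -47/46, 274/115).

u_2 = (85/23, 481/230, -47/46, 274/115)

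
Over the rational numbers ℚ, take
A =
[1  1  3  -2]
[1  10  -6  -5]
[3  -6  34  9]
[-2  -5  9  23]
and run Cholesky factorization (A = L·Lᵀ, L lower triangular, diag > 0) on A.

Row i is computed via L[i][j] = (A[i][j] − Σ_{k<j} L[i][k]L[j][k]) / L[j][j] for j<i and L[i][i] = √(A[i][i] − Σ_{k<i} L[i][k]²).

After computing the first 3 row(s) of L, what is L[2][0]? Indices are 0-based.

Step 1: L[0][0] = √(1) = 1.
  L[1][0] = (1) / L[0][0] = 1.
Step 2: L[1][1] = √(9) = 3.
  L[2][0] = (3) / L[0][0] = 3.
  L[2][1] = (-9) / L[1][1] = -3.
Step 3: L[2][2] = √(16) = 4.

L[2][0] = 3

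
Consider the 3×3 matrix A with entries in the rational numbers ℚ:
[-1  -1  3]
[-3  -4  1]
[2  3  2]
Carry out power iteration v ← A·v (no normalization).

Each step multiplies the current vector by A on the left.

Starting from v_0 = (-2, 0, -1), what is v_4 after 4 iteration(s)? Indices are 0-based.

v_4 = (-540, -891, 351)

v_0 = (-2, 0, -1).
v_1 = A·v_0 = (-1, 5, -6).
v_2 = A·v_1 = (-22, -23, 1).
v_3 = A·v_2 = (48, 159, -111).
v_4 = A·v_3 = (-540, -891, 351).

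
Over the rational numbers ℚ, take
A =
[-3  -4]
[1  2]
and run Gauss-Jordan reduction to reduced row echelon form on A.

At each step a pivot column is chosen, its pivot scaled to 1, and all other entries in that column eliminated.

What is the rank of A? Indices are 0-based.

rank = 2

step 1: normalize row 0 (÷-3) = (1, 4/3)
  row 1: subtract 1×row0 = (0, 2/3)
step 2: normalize row 1 (÷2/3) = (0, 1)
  row 0: subtract 4/3×row1 = (1, 0)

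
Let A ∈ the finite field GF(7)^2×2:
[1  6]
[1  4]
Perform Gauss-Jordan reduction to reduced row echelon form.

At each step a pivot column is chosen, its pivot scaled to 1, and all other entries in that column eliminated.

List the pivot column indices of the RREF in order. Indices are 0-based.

pivot columns: 0, 1

pivot(0,0)=1: scale R0 → (1, 6)
  clear (1,0): R1 −= (1)R0 → (0, 5)
pivot(1,1)=5: scale R1 → (0, 1)
  clear (0,1): R0 −= (6)R1 → (1, 0)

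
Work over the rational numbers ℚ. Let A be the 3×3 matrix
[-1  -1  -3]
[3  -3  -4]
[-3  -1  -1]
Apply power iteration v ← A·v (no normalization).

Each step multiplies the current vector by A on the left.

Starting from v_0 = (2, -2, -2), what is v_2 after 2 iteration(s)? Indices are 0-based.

v_0 = (2, -2, -2).
v_1 = A·v_0 = (6, 20, -2).
v_2 = A·v_1 = (-20, -34, -36).

v_2 = (-20, -34, -36)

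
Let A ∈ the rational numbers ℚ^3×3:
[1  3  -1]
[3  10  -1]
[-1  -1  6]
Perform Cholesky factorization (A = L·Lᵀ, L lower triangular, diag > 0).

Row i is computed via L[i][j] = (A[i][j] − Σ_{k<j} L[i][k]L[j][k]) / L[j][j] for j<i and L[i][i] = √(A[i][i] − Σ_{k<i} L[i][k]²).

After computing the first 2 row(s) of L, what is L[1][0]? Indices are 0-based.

L[1][0] = 3

Step 1: L[0][0] = √(1) = 1.
  L[1][0] = (3) / L[0][0] = 3.
Step 2: L[1][1] = √(1) = 1.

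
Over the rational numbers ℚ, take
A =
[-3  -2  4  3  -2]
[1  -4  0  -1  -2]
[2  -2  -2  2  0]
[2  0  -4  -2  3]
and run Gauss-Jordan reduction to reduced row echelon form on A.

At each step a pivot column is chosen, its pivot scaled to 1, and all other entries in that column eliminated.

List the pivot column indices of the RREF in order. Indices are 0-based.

pivot columns: 0, 1, 2, 3

[1] R0 /= -3  ⇒  (1, 2/3, -4/3, -1, 2/3)
     R1 -= 1·R0  ⇒  (0, -14/3, 4/3, 0, -8/3)
     R2 -= 2·R0  ⇒  (0, -10/3, 2/3, 4, -4/3)
     R3 -= 2·R0  ⇒  (0, -4/3, -4/3, 0, 5/3)
[2] R1 /= -14/3  ⇒  (0, 1, -2/7, 0, 4/7)
     R0 -= 2/3·R1  ⇒  (1, 0, -8/7, -1, 2/7)
     R2 -= -10/3·R1  ⇒  (0, 0, -2/7, 4, 4/7)
     R3 -= -4/3·R1  ⇒  (0, 0, -12/7, 0, 17/7)
[3] R2 /= -2/7  ⇒  (0, 0, 1, -14, -2)
     R0 -= -8/7·R2  ⇒  (1, 0, 0, -17, -2)
     R1 -= -2/7·R2  ⇒  (0, 1, 0, -4, 0)
     R3 -= -12/7·R2  ⇒  (0, 0, 0, -24, -1)
[4] R3 /= -24  ⇒  (0, 0, 0, 1, 1/24)
     R0 -= -17·R3  ⇒  (1, 0, 0, 0, -31/24)
     R1 -= -4·R3  ⇒  (0, 1, 0, 0, 1/6)
     R2 -= -14·R3  ⇒  (0, 0, 1, 0, -17/12)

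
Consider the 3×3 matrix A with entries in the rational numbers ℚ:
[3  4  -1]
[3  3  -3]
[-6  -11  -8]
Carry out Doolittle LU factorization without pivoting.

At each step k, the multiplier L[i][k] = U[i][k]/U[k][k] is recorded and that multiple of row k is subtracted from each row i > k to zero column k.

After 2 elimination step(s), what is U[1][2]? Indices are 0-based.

k=0: U[0][0]=3
  eliminate (1,0): mult=1, new row 1: (0, -1, -2); set L[1][0]=1
  eliminate (2,0): mult=-2, new row 2: (0, -3, -10); set L[2][0]=-2
k=1: U[1][1]=-1
  eliminate (2,1): mult=3, new row 2: (0, 0, -4); set L[2][1]=3

U[1][2] = -2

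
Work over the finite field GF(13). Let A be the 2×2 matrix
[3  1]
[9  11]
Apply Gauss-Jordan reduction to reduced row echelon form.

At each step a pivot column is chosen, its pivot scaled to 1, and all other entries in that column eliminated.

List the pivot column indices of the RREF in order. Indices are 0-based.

pivot columns: 0, 1

[1] R0 /= 3  ⇒  (1, 9)
     R1 -= 9·R0  ⇒  (0, 8)
[2] R1 /= 8  ⇒  (0, 1)
     R0 -= 9·R1  ⇒  (1, 0)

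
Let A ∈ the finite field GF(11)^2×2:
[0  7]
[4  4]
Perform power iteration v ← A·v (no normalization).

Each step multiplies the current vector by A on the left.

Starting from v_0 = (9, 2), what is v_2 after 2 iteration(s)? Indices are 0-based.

v_2 = (0, 1)

v_0 = (9, 2).
v_1 = A·v_0 = (3, 0).
v_2 = A·v_1 = (0, 1).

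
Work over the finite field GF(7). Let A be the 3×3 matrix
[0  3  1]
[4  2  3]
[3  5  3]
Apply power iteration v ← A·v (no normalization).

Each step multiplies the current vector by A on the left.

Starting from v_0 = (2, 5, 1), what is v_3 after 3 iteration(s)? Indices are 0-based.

v_3 = (4, 1, 3)

v_0 = (2, 5, 1).
v_1 = A·v_0 = (2, 0, 6).
v_2 = A·v_1 = (6, 5, 3).
v_3 = A·v_2 = (4, 1, 3).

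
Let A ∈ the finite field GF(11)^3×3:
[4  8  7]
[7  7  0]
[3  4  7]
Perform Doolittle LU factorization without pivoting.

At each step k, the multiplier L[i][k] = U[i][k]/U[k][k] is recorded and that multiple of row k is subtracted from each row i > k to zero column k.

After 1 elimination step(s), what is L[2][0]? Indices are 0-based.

k=0: U[0][0]=4
  eliminate (1,0): mult=10, new row 1: (0, 4, 7); set L[1][0]=10
  eliminate (2,0): mult=9, new row 2: (0, 9, 10); set L[2][0]=9

L[2][0] = 9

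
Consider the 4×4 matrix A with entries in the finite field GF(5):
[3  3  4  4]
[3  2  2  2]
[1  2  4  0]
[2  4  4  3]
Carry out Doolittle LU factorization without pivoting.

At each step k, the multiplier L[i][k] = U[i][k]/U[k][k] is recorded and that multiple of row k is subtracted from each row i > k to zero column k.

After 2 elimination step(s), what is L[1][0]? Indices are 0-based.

L[1][0] = 1

[col 0] pivot 3
  R1 -= 1*R0 → (0, 4, 3, 3)  (L[1][0] := 1)
  R2 -= 2*R0 → (0, 1, 1, 2)  (L[2][0] := 2)
  R3 -= 4*R0 → (0, 2, 3, 2)  (L[3][0] := 4)
[col 1] pivot 4
  R2 -= 4*R1 → (0, 0, 4, 0)  (L[2][1] := 4)
  R3 -= 3*R1 → (0, 0, 4, 3)  (L[3][1] := 3)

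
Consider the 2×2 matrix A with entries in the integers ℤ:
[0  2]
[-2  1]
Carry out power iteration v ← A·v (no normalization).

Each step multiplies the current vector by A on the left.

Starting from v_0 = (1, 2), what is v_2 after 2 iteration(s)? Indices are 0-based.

v_0 = (1, 2).
v_1 = A·v_0 = (4, 0).
v_2 = A·v_1 = (0, -8).

v_2 = (0, -8)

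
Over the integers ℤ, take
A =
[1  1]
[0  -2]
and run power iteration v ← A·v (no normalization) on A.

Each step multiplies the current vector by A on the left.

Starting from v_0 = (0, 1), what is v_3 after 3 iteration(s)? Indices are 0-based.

v_0 = (0, 1).
v_1 = A·v_0 = (1, -2).
v_2 = A·v_1 = (-1, 4).
v_3 = A·v_2 = (3, -8).

v_3 = (3, -8)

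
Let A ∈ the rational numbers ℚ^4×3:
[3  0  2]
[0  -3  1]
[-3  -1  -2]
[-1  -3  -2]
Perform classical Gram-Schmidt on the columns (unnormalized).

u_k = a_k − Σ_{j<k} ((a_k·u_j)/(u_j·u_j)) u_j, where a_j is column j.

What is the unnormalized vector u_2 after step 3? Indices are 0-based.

u_2 = (-58/325, 358/325, 69/325, -381/325)

Step 1: u_0 = a_0 = (3, 0, -3, -1).
Step 2: u_1 = a_1 − (6/19)·u_0 = (-18/19, -3, -1/19, -51/19).
Step 3: u_2 = a_2 − (14/19)·u_0 − (11/325)·u_1 = (-58/325, 358/325, 69/325, -381/325).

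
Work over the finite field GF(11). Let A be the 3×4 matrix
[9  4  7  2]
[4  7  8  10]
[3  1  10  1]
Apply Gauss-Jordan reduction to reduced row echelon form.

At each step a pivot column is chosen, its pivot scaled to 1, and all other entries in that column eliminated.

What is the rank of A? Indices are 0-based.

rank = 3

pivot(0,0)=9: scale R0 → (1, 9, 2, 10)
  clear (1,0): R1 −= (4)R0 → (0, 4, 0, 3)
  clear (2,0): R2 −= (3)R0 → (0, 7, 4, 4)
pivot(1,1)=4: scale R1 → (0, 1, 0, 9)
  clear (0,1): R0 −= (9)R1 → (1, 0, 2, 6)
  clear (2,1): R2 −= (7)R1 → (0, 0, 4, 7)
pivot(2,2)=4: scale R2 → (0, 0, 1, 10)
  clear (0,2): R0 −= (2)R2 → (1, 0, 0, 8)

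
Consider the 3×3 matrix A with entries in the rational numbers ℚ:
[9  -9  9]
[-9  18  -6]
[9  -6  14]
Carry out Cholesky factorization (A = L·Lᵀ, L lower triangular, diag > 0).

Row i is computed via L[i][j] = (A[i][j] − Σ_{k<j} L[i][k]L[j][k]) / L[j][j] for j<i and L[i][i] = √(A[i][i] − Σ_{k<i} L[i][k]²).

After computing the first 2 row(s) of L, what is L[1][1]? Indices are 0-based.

L[1][1] = 3

Step 1: L[0][0] = √(9) = 3.
  L[1][0] = (-9) / L[0][0] = -3.
Step 2: L[1][1] = √(9) = 3.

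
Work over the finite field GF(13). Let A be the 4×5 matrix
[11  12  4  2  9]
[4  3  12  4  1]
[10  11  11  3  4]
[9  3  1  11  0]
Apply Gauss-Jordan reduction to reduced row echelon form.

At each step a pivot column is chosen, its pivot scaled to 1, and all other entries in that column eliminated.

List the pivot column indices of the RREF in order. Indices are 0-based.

pivot columns: 0, 1, 2, 3

pivot(0,0)=11: scale R0 → (1, 7, 11, 12, 2)
  clear (1,0): R1 −= (4)R0 → (0, 1, 7, 8, 6)
  clear (2,0): R2 −= (10)R0 → (0, 6, 5, 0, 10)
  clear (3,0): R3 −= (9)R0 → (0, 5, 6, 7, 8)
pivot(1,1)=1: scale R1 → (0, 1, 7, 8, 6)
  clear (0,1): R0 −= (7)R1 → (1, 0, 1, 8, 12)
  clear (2,1): R2 −= (6)R1 → (0, 0, 2, 4, 0)
  clear (3,1): R3 −= (5)R1 → (0, 0, 10, 6, 4)
pivot(2,2)=2: scale R2 → (0, 0, 1, 2, 0)
  clear (0,2): R0 −= (1)R2 → (1, 0, 0, 6, 12)
  clear (1,2): R1 −= (7)R2 → (0, 1, 0, 7, 6)
  clear (3,2): R3 −= (10)R2 → (0, 0, 0, 12, 4)
pivot(3,3)=12: scale R3 → (0, 0, 0, 1, 9)
  clear (0,3): R0 −= (6)R3 → (1, 0, 0, 0, 10)
  clear (1,3): R1 −= (7)R3 → (0, 1, 0, 0, 8)
  clear (2,3): R2 −= (2)R3 → (0, 0, 1, 0, 8)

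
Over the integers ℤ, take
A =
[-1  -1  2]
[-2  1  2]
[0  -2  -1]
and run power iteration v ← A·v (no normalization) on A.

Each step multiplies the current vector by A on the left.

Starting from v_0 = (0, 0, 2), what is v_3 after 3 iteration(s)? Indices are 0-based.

v_3 = (8, 4, 22)

v_0 = (0, 0, 2).
v_1 = A·v_0 = (4, 4, -2).
v_2 = A·v_1 = (-12, -8, -6).
v_3 = A·v_2 = (8, 4, 22).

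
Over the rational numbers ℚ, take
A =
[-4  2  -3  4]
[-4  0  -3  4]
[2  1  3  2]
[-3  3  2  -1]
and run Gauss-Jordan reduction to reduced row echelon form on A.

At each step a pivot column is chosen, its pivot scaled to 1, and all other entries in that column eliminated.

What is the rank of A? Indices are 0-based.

[1] R0 /= -4  ⇒  (1, -1/2, 3/4, -1)
     R1 -= -4·R0  ⇒  (0, -2, 0, 0)
     R2 -= 2·R0  ⇒  (0, 2, 3/2, 4)
     R3 -= -3·R0  ⇒  (0, 3/2, 17/4, -4)
[2] R1 /= -2  ⇒  (0, 1, 0, 0)
     R0 -= -1/2·R1  ⇒  (1, 0, 3/4, -1)
     R2 -= 2·R1  ⇒  (0, 0, 3/2, 4)
     R3 -= 3/2·R1  ⇒  (0, 0, 17/4, -4)
[3] R2 /= 3/2  ⇒  (0, 0, 1, 8/3)
     R0 -= 3/4·R2  ⇒  (1, 0, 0, -3)
     R3 -= 17/4·R2  ⇒  (0, 0, 0, -46/3)
[4] R3 /= -46/3  ⇒  (0, 0, 0, 1)
     R0 -= -3·R3  ⇒  (1, 0, 0, 0)
     R2 -= 8/3·R3  ⇒  (0, 0, 1, 0)

rank = 4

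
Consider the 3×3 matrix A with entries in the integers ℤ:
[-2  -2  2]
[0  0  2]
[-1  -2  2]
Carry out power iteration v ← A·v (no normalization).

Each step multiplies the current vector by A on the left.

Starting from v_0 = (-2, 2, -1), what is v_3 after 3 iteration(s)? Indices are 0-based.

v_0 = (-2, 2, -1).
v_1 = A·v_0 = (-2, -2, -4).
v_2 = A·v_1 = (0, -8, -2).
v_3 = A·v_2 = (12, -4, 12).

v_3 = (12, -4, 12)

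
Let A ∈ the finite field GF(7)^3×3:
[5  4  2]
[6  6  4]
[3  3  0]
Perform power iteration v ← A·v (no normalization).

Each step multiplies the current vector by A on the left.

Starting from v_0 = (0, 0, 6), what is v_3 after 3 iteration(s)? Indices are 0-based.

v_3 = (5, 4, 3)

v_0 = (0, 0, 6).
v_1 = A·v_0 = (5, 3, 0).
v_2 = A·v_1 = (2, 6, 3).
v_3 = A·v_2 = (5, 4, 3).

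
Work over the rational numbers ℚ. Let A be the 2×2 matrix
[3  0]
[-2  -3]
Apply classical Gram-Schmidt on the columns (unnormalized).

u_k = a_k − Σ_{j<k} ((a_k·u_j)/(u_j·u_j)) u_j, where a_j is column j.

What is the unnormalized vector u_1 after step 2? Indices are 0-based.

Step 1: u_0 = a_0 = (3, -2).
Step 2: u_1 = a_1 − (6/13)·u_0 = (-18/13, -27/13).

u_1 = (-18/13, -27/13)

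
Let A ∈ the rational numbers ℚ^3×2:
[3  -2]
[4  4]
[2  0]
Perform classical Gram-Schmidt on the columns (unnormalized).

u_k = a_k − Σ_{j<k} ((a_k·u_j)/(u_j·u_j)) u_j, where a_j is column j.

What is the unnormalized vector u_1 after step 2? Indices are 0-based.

Step 1: u_0 = a_0 = (3, 4, 2).
Step 2: u_1 = a_1 − (10/29)·u_0 = (-88/29, 76/29, -20/29).

u_1 = (-88/29, 76/29, -20/29)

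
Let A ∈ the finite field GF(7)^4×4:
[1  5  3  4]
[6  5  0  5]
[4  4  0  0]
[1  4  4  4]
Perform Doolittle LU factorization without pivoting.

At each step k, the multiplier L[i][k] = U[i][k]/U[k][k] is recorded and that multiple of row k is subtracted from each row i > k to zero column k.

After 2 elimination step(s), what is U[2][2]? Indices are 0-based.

U[2][2] = 4

[col 0] pivot 1
  R1 -= 6*R0 → (0, 3, 3, 2)  (L[1][0] := 6)
  R2 -= 4*R0 → (0, 5, 2, 5)  (L[2][0] := 4)
  R3 -= 1*R0 → (0, 6, 1, 0)  (L[3][0] := 1)
[col 1] pivot 3
  R2 -= 4*R1 → (0, 0, 4, 4)  (L[2][1] := 4)
  R3 -= 2*R1 → (0, 0, 2, 3)  (L[3][1] := 2)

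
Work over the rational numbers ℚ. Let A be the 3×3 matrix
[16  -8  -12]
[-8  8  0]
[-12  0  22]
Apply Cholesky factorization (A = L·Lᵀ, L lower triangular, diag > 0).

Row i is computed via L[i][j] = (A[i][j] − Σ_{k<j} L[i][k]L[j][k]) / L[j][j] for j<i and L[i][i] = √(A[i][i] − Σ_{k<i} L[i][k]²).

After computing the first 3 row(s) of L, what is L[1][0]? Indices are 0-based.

L[1][0] = -2

Step 1: L[0][0] = √(16) = 4.
  L[1][0] = (-8) / L[0][0] = -2.
Step 2: L[1][1] = √(4) = 2.
  L[2][0] = (-12) / L[0][0] = -3.
  L[2][1] = (-6) / L[1][1] = -3.
Step 3: L[2][2] = √(4) = 2.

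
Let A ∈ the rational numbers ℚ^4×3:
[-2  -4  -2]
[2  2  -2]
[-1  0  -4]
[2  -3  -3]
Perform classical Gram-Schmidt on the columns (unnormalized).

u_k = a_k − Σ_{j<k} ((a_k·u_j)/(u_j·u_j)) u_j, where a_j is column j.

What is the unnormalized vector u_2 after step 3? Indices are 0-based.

Step 1: u_0 = a_0 = (-2, 2, -1, 2).
Step 2: u_1 = a_1 − (6/13)·u_0 = (-40/13, 14/13, 6/13, -51/13).
Step 3: u_2 = a_2 − (-2/13)·u_0 − (181/341)·u_1 = (-230/341, -772/341, -1500/341, -208/341).

u_2 = (-230/341, -772/341, -1500/341, -208/341)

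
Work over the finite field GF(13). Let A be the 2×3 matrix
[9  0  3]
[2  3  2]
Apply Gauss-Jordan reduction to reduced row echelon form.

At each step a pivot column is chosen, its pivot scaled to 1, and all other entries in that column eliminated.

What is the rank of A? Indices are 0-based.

step 1: normalize row 0 (÷9) = (1, 0, 9)
  row 1: subtract 2×row0 = (0, 3, 10)
step 2: normalize row 1 (÷3) = (0, 1, 12)

rank = 2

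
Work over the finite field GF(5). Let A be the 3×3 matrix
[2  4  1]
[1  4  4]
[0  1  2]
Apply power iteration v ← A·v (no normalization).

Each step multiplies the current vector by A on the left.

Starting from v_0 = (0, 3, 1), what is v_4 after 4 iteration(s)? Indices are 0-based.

v_0 = (0, 3, 1).
v_1 = A·v_0 = (3, 1, 0).
v_2 = A·v_1 = (0, 2, 1).
v_3 = A·v_2 = (4, 2, 4).
v_4 = A·v_3 = (0, 3, 0).

v_4 = (0, 3, 0)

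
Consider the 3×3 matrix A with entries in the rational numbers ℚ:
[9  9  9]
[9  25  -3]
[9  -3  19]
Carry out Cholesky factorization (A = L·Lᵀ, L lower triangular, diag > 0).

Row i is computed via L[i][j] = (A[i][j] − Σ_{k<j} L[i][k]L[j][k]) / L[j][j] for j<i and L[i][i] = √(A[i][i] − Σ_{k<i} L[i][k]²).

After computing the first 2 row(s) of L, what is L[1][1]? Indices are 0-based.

L[1][1] = 4

Step 1: L[0][0] = √(9) = 3.
  L[1][0] = (9) / L[0][0] = 3.
Step 2: L[1][1] = √(16) = 4.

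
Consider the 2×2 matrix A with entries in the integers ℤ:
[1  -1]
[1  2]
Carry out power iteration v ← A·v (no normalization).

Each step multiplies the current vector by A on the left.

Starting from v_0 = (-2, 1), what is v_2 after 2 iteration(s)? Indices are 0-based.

v_0 = (-2, 1).
v_1 = A·v_0 = (-3, 0).
v_2 = A·v_1 = (-3, -3).

v_2 = (-3, -3)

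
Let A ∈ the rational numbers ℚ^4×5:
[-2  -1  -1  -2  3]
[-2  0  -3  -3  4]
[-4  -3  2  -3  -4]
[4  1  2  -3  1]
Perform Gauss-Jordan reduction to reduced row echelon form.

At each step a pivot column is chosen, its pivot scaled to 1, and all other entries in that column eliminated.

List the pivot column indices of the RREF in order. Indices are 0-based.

pivot columns: 0, 1, 2, 3

step 1: normalize row 0 (÷-2) = (1, 1/2, 1/2, 1, -3/2)
  row 1: subtract -2×row0 = (0, 1, -2, -1, 1)
  row 2: subtract -4×row0 = (0, -1, 4, 1, -10)
  row 3: subtract 4×row0 = (0, -1, 0, -7, 7)
step 2: normalize row 1 (÷1) = (0, 1, -2, -1, 1)
  row 0: subtract 1/2×row1 = (1, 0, 3/2, 3/2, -2)
  row 2: subtract -1×row1 = (0, 0, 2, 0, -9)
  row 3: subtract -1×row1 = (0, 0, -2, -8, 8)
step 3: normalize row 2 (÷2) = (0, 0, 1, 0, -9/2)
  row 0: subtract 3/2×row2 = (1, 0, 0, 3/2, 19/4)
  row 1: subtract -2×row2 = (0, 1, 0, -1, -8)
  row 3: subtract -2×row2 = (0, 0, 0, -8, -1)
step 4: normalize row 3 (÷-8) = (0, 0, 0, 1, 1/8)
  row 0: subtract 3/2×row3 = (1, 0, 0, 0, 73/16)
  row 1: subtract -1×row3 = (0, 1, 0, 0, -63/8)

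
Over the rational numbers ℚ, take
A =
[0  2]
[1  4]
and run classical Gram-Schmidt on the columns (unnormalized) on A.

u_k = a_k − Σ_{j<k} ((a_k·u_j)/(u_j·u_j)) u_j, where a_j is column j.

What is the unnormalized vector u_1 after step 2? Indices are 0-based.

u_1 = (2, 0)

Step 1: u_0 = a_0 = (0, 1).
Step 2: u_1 = a_1 − (4)·u_0 = (2, 0).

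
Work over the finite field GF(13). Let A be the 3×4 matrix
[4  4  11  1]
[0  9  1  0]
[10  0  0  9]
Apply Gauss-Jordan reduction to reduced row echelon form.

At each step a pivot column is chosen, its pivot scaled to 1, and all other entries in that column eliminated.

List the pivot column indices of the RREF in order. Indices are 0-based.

pivot columns: 0, 1, 2

[1] R0 /= 4  ⇒  (1, 1, 6, 10)
     R2 -= 10·R0  ⇒  (0, 3, 5, 0)
[2] R1 /= 9  ⇒  (0, 1, 3, 0)
     R0 -= 1·R1  ⇒  (1, 0, 3, 10)
     R2 -= 3·R1  ⇒  (0, 0, 9, 0)
[3] R2 /= 9  ⇒  (0, 0, 1, 0)
     R0 -= 3·R2  ⇒  (1, 0, 0, 10)
     R1 -= 3·R2  ⇒  (0, 1, 0, 0)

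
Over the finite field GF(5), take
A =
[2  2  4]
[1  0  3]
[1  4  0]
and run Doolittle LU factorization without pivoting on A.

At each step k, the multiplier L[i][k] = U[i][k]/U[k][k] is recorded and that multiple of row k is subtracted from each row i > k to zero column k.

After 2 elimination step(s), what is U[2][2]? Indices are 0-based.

U[2][2] = 1

k=0: U[0][0]=2
  eliminate (1,0): mult=3, new row 1: (0, 4, 1); set L[1][0]=3
  eliminate (2,0): mult=3, new row 2: (0, 3, 3); set L[2][0]=3
k=1: U[1][1]=4
  eliminate (2,1): mult=2, new row 2: (0, 0, 1); set L[2][1]=2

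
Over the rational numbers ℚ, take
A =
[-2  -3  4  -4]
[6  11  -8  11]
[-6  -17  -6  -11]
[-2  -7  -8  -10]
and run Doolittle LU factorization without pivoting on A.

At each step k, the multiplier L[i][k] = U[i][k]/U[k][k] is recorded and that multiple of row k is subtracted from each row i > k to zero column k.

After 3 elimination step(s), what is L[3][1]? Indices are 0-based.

L[3][1] = -2

[col 0] pivot -2
  R1 -= -3*R0 → (0, 2, 4, -1)  (L[1][0] := -3)
  R2 -= 3*R0 → (0, -8, -18, 1)  (L[2][0] := 3)
  R3 -= 1*R0 → (0, -4, -12, -6)  (L[3][0] := 1)
[col 1] pivot 2
  R2 -= -4*R1 → (0, 0, -2, -3)  (L[2][1] := -4)
  R3 -= -2*R1 → (0, 0, -4, -8)  (L[3][1] := -2)
[col 2] pivot -2
  R3 -= 2*R2 → (0, 0, 0, -2)  (L[3][2] := 2)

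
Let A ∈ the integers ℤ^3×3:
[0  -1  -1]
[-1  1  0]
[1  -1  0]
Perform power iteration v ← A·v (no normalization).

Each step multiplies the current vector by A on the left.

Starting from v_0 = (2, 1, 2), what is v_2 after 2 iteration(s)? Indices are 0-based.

v_0 = (2, 1, 2).
v_1 = A·v_0 = (-3, -1, 1).
v_2 = A·v_1 = (0, 2, -2).

v_2 = (0, 2, -2)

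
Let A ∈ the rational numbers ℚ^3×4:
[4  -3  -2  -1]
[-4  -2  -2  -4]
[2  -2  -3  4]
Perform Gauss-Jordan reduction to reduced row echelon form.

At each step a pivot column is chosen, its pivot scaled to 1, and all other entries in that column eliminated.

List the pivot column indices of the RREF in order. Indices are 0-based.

pivot columns: 0, 1, 2

step 1: normalize row 0 (÷4) = (1, -3/4, -1/2, -1/4)
  row 1: subtract -4×row0 = (0, -5, -4, -5)
  row 2: subtract 2×row0 = (0, -1/2, -2, 9/2)
step 2: normalize row 1 (÷-5) = (0, 1, 4/5, 1)
  row 0: subtract -3/4×row1 = (1, 0, 1/10, 1/2)
  row 2: subtract -1/2×row1 = (0, 0, -8/5, 5)
step 3: normalize row 2 (÷-8/5) = (0, 0, 1, -25/8)
  row 0: subtract 1/10×row2 = (1, 0, 0, 13/16)
  row 1: subtract 4/5×row2 = (0, 1, 0, 7/2)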